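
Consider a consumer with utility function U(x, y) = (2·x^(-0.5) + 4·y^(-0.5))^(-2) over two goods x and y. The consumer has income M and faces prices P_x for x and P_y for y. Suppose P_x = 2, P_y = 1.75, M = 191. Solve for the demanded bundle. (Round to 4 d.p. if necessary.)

Substitute y = (y/x)·x into the budget: x* = M/(P_x + P_y·(y/x)).
Numerically y/x = 1.735194, so x* = 191/(2 + 1.75·1.735194) = 37.9225 and y* = 1.735194·37.9225 = 65.8029.

x* = 37.9225, y* = 65.8029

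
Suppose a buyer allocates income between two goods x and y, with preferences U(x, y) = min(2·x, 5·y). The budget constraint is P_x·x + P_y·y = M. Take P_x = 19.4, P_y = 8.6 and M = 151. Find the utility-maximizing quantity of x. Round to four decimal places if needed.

x* = 6.6112

Leontief preferences: the optimum is at the kink where x/5 = y/2, i.e. y = (2/5)·x.
Budget: P_x·x + P_y·(2/5)·x = M, so (5·P_x + 2·P_y)·x = 5·M.
Demand: x*(P_x,P_y,M) = 5·M/(5·P_x + 2·P_y), y* = 2·M/(5·P_x + 2·P_y).
Here 5·19.4 + 2·8.6 = 114.2, giving x* = 6.6112.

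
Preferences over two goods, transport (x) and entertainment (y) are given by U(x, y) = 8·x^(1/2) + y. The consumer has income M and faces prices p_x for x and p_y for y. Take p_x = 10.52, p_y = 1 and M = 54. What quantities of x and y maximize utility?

MU_x = 4/√x, MU_y = 1. Tangency: 4/√x = p_x/p_y.
Solve: √x = 4·p_y/p_x, so x*(p_x,p_y) = (4·p_y/p_x)², and y* = (M − p_x·x*)/p_y.
Plugging in: x* = (4·1/10.52)² = 0.1446, y* = 52.4791.

x* = 0.1446, y* = 52.4791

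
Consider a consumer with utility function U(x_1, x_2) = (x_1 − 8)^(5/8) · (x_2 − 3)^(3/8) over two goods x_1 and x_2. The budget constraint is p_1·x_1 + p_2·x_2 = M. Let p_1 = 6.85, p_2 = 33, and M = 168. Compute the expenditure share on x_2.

Substituting into the budget: x_1* = 8 + 0.625·(M − 8·p_1 − 3·p_2)/p_1, and x_2* = 3 + 0.375·(…)/p_2.
Discretionary income = 168 − 8·6.85 − 3·33 = 14.2; x_1* = 8 + 0.625·14.2/6.85 = 9.2956; x_2* = 3 + 0.375·14.2/33 = 3.1614.
Expenditure on x_2: 33·3.1614 = 104.325; share = 0.621.

share on x_2 = 0.621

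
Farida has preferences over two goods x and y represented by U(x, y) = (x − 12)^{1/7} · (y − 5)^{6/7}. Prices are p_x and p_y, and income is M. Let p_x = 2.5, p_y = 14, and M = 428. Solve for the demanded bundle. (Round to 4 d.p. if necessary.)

x* = 30.7429, y* = 25.0816

Discretionary income = 428 − 12·2.5 − 5·14 = 328; x* = 12 + 1/7·328/2.5 = 30.7429; y* = 5 + 6/7·328/14 = 25.0816.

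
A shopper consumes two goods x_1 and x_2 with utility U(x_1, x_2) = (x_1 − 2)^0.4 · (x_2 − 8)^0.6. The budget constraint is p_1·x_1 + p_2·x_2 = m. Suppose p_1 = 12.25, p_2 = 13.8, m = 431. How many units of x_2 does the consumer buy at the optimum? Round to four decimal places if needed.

This is Cobb-Douglas in (x_1−2, x_2−8): tangency gives 0.4·p_2·(x_2−8) = 0.6·p_1·(x_1−2).
After buying the subsistence bundle (2, 8), a share 0.4 of the remaining income goes to x_1: x_1* = 2 + 0.4·(m − 2p_1 − 8p_2)/p_1.
Discretionary income = 431 − 2·12.25 − 8·13.8 = 296.1; x_2* = 8 + 0.6·296.1/13.8 = 20.8739.

x_2* = 20.8739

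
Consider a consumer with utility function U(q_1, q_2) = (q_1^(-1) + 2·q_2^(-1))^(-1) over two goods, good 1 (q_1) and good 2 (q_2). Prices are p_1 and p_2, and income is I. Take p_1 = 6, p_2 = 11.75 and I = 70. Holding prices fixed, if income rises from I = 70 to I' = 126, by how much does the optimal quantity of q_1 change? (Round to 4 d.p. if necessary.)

Δq_1* = 3.133

From the CES first-order condition, (1/2)·(q_2/q_1)^(2) = p_1/p_2.
Solve for the ratio: q_2/q_1 = [2·p_1/p_2]^(0.5).
With the ratio pinned down, the budget gives q_1* = I/(p_1 + p_2·(q_2/q_1)) and q_2* = (q_2/q_1)·q_1*.
Numerically q_2/q_1 = 1.010582, so q_1* = 70/(6 + 11.75·1.010582) = 3.9162.
At I' = 126: q_1* = 7.0492. Change: 7.0492 − 3.9162 = 3.133.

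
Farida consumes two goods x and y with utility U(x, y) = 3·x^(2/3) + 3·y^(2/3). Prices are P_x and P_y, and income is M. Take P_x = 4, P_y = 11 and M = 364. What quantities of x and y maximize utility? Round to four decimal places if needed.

From the CES first-order condition, (y/x)^(1/3) = P_x/P_y.
Hence y/x = (P_x/P_y)^(1/(1/3)), i.e. raised to the 3 power.
Substitute y = (y/x)·x into the budget: x* = M/(P_x + P_y·(y/x)).
Numerically y/x = 0.048084, so x* = 364/(4 + 11·0.048084) = 80.3723 and y* = 0.048084·80.3723 = 3.8646.

x* = 80.3723, y* = 3.8646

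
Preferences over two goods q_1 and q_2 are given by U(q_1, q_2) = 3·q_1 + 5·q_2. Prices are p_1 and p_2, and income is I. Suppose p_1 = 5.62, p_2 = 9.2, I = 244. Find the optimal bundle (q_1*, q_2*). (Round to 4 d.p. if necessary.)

q_1* = 0, q_2* = 26.5217

q_2 gives more utility per dollar, so spend all income on q_2: q_2* = I/p_2, q_1* = 0.
Numerically: q_1* = 0, q_2* = 26.5217.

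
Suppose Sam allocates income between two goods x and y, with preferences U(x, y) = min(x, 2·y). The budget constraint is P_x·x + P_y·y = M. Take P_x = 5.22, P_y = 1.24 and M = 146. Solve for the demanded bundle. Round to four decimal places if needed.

x* = 25, y* = 12.5

Leontief preferences: the optimum is at the kink where x/2 = y/1, i.e. y = (1/2)·x.
Budget: P_x·x + P_y·(1/2)·x = M, so (2·P_x + P_y)·x = 2·M.
Demand: x*(P_x,P_y,M) = 2·M/(2·P_x + P_y), y* = M/(2·P_x + P_y).
Here 2·5.22 + 1.24 = 11.68, giving x* = 25 and y* = 12.5.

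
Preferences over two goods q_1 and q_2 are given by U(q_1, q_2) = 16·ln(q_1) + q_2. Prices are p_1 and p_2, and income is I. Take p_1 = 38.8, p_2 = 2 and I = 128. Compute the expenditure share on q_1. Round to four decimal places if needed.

share on q_1 = 0.25

MU_q_1 = 16/q_1, MU_q_2 = 1. Tangency: 16/q_1 = p_1/p_2.
So q_1*(p_1,p_2) = 16·p_2/p_1, independent of income; and q_2* = (I − 16·p_2)/p_2.
At the given prices: q_1* = 16·2/38.8 = 0.8247, and q_2* = 48.
Expenditure on q_1: 38.8·0.8247 = 32; share = 0.25.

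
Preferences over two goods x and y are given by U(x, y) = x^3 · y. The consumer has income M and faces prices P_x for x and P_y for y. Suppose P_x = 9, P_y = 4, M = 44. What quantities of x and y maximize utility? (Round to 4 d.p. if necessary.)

Tangency: MRS = 3·y/x = P_x/P_y.
So 3·P_y·y = P_x·x; combined with the budget, a share 0.75 of income goes to x.
Demand: x*(P_x,P_y,M) = 0.75·M/P_x and y* = 0.25·M/P_y.
At P_x=9, P_y=4, M=44: x* = 0.75·44/9 = 3.6667, y* = 2.75.

x* = 3.6667, y* = 2.75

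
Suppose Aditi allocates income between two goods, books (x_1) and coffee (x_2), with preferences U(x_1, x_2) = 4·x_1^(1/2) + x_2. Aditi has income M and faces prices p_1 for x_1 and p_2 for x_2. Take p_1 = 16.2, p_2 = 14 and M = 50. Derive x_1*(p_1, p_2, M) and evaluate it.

Utility is quasi-linear in x_2; the FOC for x_1 is 2/√x_1 = p_1/p_2.
Solve: √x_1 = 2·p_2/p_1, so x_1*(p_1,p_2) = (2·p_2/p_1)², and x_2* = (M − p_1·x_1*)/p_2.
Plugging in: x_1* = (2·14/16.2)² = 2.9873.

x_1* = 2.9873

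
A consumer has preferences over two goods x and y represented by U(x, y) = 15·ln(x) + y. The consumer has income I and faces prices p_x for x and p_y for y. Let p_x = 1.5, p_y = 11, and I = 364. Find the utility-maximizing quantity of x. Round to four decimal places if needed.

Set MRS = p_x/p_y: (15/x)/1 = p_x/p_y.
So x*(p_x,p_y) = 15·p_y/p_x, independent of income; and y* = (I − 15·p_y)/p_y.
At the given prices: x* = 15·11/1.5 = 110.

x* = 110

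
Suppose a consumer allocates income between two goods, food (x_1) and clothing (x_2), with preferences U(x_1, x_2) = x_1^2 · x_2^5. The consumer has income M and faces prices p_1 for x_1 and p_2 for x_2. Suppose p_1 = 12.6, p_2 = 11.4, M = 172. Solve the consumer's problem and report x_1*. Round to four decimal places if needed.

x_1* = 3.9002

Tangency: MRS = (2/5)·x_2/x_1 = p_1/p_2.
So 2·p_2·x_2 = 5·p_1·x_1; combined with the budget, a share 2/7 of income goes to x_1.
Demand: x_1*(p_1,p_2,M) = 2/7·M/p_1 and x_2* = 5/7·M/p_2.
At p_1=12.6, p_2=11.4, M=172: x_1* = 2/7·172/12.6 = 3.9002.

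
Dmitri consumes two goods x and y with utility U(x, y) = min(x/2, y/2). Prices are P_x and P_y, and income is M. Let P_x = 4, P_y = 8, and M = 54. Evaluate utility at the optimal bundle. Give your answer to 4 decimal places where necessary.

V = 2.25

Demand: x*(P_x,P_y,M) = 2·M/(2·P_x + 2·P_y), y* = 2·M/(2·P_x + 2·P_y).
Here 2·4 + 2·8 = 24, giving x* = 4.5 and y* = 4.5.
Utility at the optimum: U(4.5, 4.5) = 2.25.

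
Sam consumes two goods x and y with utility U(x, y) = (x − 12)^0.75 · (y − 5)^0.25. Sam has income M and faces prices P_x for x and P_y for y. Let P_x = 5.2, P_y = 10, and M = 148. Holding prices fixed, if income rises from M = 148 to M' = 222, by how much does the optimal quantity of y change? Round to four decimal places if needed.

Substituting into the budget: x* = 12 + 0.75·(M − 12·P_x − 5·P_y)/P_x, and y* = 5 + 0.25·(…)/P_y.
Discretionary income = 148 − 12·5.2 − 5·10 = 35.6; y* = 5 + 0.25·35.6/10 = 5.89.
At M' = 222: y* = 7.74. Change: 7.74 − 5.89 = 1.85.

Δy* = 1.85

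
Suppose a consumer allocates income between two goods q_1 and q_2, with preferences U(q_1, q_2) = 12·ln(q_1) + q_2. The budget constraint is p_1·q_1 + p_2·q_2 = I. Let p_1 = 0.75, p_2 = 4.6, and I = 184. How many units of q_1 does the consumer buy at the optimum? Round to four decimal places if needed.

q_1* = 73.6

So q_1*(p_1,p_2) = 12·p_2/p_1, independent of income; and q_2* = (I − 12·p_2)/p_2.
At the given prices: q_1* = 12·4.6/0.75 = 73.6.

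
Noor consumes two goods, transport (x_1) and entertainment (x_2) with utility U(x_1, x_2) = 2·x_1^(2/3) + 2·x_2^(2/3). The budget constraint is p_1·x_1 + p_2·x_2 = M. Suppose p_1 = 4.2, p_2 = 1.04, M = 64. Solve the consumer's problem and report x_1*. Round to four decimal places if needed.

MU_x_1 ∝ 2·x_1^(-1/3), MU_x_2 ∝ 2·x_2^(-1/3), so MRS = (x_2/x_1)^(1/3) = p_1/p_2.
Hence x_2/x_1 = (p_1/p_2)^(1/(1/3)), i.e. raised to the 3 power.
With the ratio pinned down, the budget gives x_1* = M/(p_1 + p_2·(x_2/x_1)) and x_2* = (x_2/x_1)·x_1*.
Numerically x_2/x_1 = 65.863962, so x_1* = 64/(4.2 + 1.04·65.863962) = 0.8803.

x_1* = 0.8803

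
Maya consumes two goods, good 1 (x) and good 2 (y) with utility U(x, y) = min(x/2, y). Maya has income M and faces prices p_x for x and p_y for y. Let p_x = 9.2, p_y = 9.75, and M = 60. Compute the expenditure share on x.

With perfect complements, no substitution: consume in ratio x:y = 2:1.
Budget: p_x·x + p_y·(1/2)·x = M, so (2·p_x + p_y)·x = 2·M.
Demand: x*(p_x,p_y,M) = 2·M/(2·p_x + p_y), y* = M/(2·p_x + p_y).
Here 2·9.2 + 9.75 = 28.15, giving x* = 4.2629 and y* = 2.1314.
Expenditure on x: 9.2·4.2629 = 39.2185; share = 0.6536.

share on x = 0.6536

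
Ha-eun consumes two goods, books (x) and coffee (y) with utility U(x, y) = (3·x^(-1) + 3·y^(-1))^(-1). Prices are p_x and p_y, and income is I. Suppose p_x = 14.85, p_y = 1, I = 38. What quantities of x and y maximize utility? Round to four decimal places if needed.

From the CES first-order condition, (y/x)^(2) = p_x/p_y.
Hence y/x = (p_x/p_y)^(1/(2)), i.e. raised to the 0.5 power.
With the ratio pinned down, the budget gives x* = I/(p_x + p_y·(y/x)) and y* = (y/x)·x*.
Numerically y/x = 3.85357, so x* = 38/(14.85 + 1·3.85357) = 2.0317 and y* = 3.85357·2.0317 = 7.8293.

x* = 2.0317, y* = 7.8293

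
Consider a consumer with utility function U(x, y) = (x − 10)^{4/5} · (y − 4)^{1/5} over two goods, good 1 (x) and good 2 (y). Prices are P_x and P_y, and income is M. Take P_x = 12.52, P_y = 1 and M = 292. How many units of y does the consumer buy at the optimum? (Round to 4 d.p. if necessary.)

y* = 36.56

Let x' = x−10, y' = y−4. MRS = 4·y'/x' = P_x/P_y.
Substituting into the budget: x* = 10 + 0.8·(M − 10·P_x − 4·P_y)/P_x, and y* = 4 + 0.2·(…)/P_y.
Discretionary income = 292 − 10·12.52 − 4·1 = 162.8; y* = 4 + 0.2·162.8/1 = 36.56.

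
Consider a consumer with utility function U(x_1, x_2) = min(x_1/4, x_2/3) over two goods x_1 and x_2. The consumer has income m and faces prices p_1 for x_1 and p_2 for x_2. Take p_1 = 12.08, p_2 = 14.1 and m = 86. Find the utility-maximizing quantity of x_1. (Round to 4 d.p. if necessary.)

x_1* = 3.7961

Leontief preferences: the optimum is at the kink where x_1/4 = x_2/3, i.e. x_2 = (3/4)·x_1.
Budget: p_1·x_1 + p_2·(3/4)·x_1 = m, so (4·p_1 + 3·p_2)·x_1 = 4·m.
Demand: x_1*(p_1,p_2,m) = 4·m/(4·p_1 + 3·p_2), x_2* = 3·m/(4·p_1 + 3·p_2).
Here 4·12.08 + 3·14.1 = 90.62, giving x_1* = 3.7961.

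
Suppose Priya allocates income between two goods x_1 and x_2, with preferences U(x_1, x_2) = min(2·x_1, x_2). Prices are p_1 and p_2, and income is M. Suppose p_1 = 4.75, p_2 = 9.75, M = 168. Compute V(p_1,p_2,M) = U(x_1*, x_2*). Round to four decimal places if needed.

Leontief preferences: the optimum is at the kink where x_1/1 = x_2/2, i.e. x_2 = 2·x_1.
Budget: p_1·x_1 + p_2·2·x_1 = M, so (p_1 + 2·p_2)·x_1 = M.
Demand: x_1*(p_1,p_2,M) = M/(p_1 + 2·p_2), x_2* = 2·M/(p_1 + 2·p_2).
Here 4.75 + 2·9.75 = 24.25, giving x_1* = 6.9278 and x_2* = 13.8557.
Utility at the optimum: U(6.9278, 13.8557) = 13.8557.

V = 13.8557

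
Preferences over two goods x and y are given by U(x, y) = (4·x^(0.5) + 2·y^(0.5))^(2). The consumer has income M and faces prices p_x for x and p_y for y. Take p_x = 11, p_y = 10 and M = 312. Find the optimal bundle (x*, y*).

MRS = MU_x/MU_y = 2·(y/x)^(0.5). Set equal to p_x/p_y.
Solve for the ratio: y/x = [(1/2)·p_x/p_y]^(2).
Substitute y = (y/x)·x into the budget: x* = M/(p_x + p_y·(y/x)).
Numerically y/x = 0.3025, so x* = 312/(11 + 10·0.3025) = 22.246 and y* = 0.3025·22.246 = 6.7294.

x* = 22.246, y* = 6.7294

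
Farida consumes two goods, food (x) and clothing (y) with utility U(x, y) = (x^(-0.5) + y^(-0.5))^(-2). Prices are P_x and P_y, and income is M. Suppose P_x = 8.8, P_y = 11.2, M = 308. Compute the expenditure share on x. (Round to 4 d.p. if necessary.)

share on x = 0.4799

Numerically y/x = 0.851484, so x* = 308/(8.8 + 11.2·0.851484) = 16.797 and y* = 0.851484·16.797 = 14.3024.
Expenditure on x: 8.8·16.797 = 147.8135; share = 0.4799.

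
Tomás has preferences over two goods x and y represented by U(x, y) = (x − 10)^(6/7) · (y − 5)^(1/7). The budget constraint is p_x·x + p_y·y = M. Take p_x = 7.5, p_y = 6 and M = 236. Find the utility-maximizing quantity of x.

x* = 24.9714

Substituting into the budget: x* = 10 + 6/7·(M − 10·p_x − 5·p_y)/p_x, and y* = 5 + 1/7·(…)/p_y.
Discretionary income = 236 − 10·7.5 − 5·6 = 131; x* = 10 + 6/7·131/7.5 = 24.9714.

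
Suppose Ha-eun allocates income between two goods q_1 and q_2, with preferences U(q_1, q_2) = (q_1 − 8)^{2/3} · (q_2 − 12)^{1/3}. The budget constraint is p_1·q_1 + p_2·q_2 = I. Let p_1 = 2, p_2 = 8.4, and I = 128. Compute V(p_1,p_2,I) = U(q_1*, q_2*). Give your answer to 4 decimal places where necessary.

V = 1.8366

MRS = 2·(q_2−12)/(q_1−8). Tangency with p_1/p_2 gives q_2−12 = (1/2)·(p_1/p_2)·(q_1−8).
Substituting into the budget: q_1* = 8 + 2/3·(I − 8·p_1 − 12·p_2)/p_1, and q_2* = 12 + 1/3·(…)/p_2.
Discretionary income = 128 − 8·2 − 12·8.4 = 11.2; q_1* = 8 + 2/3·11.2/2 = 11.7333; q_2* = 12 + 1/3·11.2/8.4 = 12.4444.
Utility at the optimum: U(11.7333, 12.4444) = 1.8366.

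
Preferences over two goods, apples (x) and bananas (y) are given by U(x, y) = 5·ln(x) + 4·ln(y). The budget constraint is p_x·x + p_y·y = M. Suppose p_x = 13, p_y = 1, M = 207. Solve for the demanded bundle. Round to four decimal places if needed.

x* = 8.8462, y* = 92

Tangency: MRS = (5/4)·y/x = p_x/p_y.
Rearranging, p_y·y = (4/5)·p_x·x. Substituting into the budget gives p_x·x·(1 + (4/5)) = M.
Demand: x*(p_x,p_y,M) = 5/9·M/p_x and y* = 4/9·M/p_y.
At p_x=13, p_y=1, M=207: x* = 5/9·207/13 = 8.8462, y* = 92.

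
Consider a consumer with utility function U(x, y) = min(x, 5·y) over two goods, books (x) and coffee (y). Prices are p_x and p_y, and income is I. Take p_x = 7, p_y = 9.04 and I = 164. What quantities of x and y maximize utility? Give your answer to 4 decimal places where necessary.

Leontief preferences: the optimum is at the kink where x/5 = y/1, i.e. y = (1/5)·x.
Budget: p_x·x + p_y·(1/5)·x = I, so (5·p_x + p_y)·x = 5·I.
Demand: x*(p_x,p_y,I) = 5·I/(5·p_x + p_y), y* = I/(5·p_x + p_y).
Here 5·7 + 9.04 = 44.04, giving x* = 18.6194 and y* = 3.7239.

x* = 18.6194, y* = 3.7239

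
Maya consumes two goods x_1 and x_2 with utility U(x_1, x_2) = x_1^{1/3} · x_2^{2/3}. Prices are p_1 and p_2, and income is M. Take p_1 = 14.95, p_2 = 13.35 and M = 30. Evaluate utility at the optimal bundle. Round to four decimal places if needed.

Demand: x_1*(p_1,p_2,M) = 1/3·M/p_1 and x_2* = 2/3·M/p_2.
At p_1=14.95, p_2=13.35, M=30: x_1* = 1/3·30/14.95 = 0.6689, x_2* = 1.4981.
Utility at the optimum: U(0.6689, 1.4981) = 1.145.

V = 1.145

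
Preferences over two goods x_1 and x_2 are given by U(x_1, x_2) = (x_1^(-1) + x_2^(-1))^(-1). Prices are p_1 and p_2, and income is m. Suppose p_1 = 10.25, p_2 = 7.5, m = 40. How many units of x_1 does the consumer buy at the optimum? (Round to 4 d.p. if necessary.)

From the CES first-order condition, (x_2/x_1)^(2) = p_1/p_2.
Solve for the ratio: x_2/x_1 = [p_1/p_2]^(0.5).
Substitute x_2 = (x_2/x_1)·x_1 into the budget: x_1* = m/(p_1 + p_2·(x_2/x_1)).
Numerically x_2/x_1 = 1.169045, so x_1* = 40/(10.25 + 7.5·1.169045) = 2.1033.

x_1* = 2.1033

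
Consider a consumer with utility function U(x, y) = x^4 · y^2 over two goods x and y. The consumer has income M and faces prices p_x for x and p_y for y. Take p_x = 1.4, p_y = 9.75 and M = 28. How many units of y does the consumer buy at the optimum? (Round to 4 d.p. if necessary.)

y* = 0.9573

Demand: x*(p_x,p_y,M) = 2/3·M/p_x and y* = 1/3·M/p_y.
At p_x=1.4, p_y=9.75, M=28: y* = 1/3·28/9.75 = 0.9573.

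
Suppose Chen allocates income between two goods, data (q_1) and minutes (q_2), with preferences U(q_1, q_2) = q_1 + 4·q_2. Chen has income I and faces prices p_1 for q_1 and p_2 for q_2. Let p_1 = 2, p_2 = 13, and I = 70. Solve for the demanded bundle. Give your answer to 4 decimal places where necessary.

Perfect substitutes: compare marginal utility per dollar. 1/p_1 vs 4/p_2 → 0.5 vs 0.3077.
q_1 gives more utility per dollar, so spend all income on q_1: q_1* = I/p_1, q_2* = 0.
Numerically: q_1* = 35, q_2* = 0.

q_1* = 35, q_2* = 0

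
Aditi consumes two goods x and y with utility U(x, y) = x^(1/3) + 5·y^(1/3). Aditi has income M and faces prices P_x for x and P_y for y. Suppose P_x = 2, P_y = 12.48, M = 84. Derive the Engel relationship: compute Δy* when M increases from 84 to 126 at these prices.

MU_x ∝ x^(-2/3), MU_y ∝ 5·y^(-2/3), so MRS = (1/5)·(y/x)^(2/3) = P_x/P_y.
Hence y/x = (5·P_x/P_y)^(1/(2/3)), i.e. raised to the 1.5 power.
With the ratio pinned down, the budget gives x* = M/(P_x + P_y·(y/x)) and y* = (y/x)·x*.
Numerically y/x = 0.717262, so x* = 84/(2 + 12.48·0.717262) = 7.6702 and y* = 0.717262·7.6702 = 5.5016.
At M' = 126: y* = 8.2523. Change: 8.2523 − 5.5016 = 2.7508.

Δy* = 2.7508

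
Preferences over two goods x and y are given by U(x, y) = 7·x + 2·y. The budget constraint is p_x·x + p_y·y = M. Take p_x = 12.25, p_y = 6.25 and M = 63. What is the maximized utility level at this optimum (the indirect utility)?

Numerically: x* = 5.1429, y* = 0.
Utility at the optimum: U(5.1429, 0) = 36.

V = 36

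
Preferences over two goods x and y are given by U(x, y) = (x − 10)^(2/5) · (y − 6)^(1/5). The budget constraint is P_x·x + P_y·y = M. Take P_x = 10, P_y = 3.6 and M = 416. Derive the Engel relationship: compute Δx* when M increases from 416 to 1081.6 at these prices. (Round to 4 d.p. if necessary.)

This is Cobb-Douglas in (x−10, y−6): tangency gives 0.4·P_y·(y−6) = 0.2·P_x·(x−10).
Substituting into the budget: x* = 10 + 2/3·(M − 10·P_x − 6·P_y)/P_x, and y* = 6 + 1/3·(…)/P_y.
Discretionary income = 416 − 10·10 − 6·3.6 = 294.4; x* = 10 + 2/3·294.4/10 = 29.6267.
At M' = 1081.6: x* = 74. Change: 74 − 29.6267 = 44.3733.

Δx* = 44.3733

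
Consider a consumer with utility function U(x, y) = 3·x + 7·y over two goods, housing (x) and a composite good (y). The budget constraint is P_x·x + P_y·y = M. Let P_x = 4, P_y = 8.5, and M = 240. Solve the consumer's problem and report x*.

y gives more utility per dollar, so spend all income on y: y* = M/P_y, x* = 0.
Numerically: x* = 0, y* = 28.2353.

x* = 0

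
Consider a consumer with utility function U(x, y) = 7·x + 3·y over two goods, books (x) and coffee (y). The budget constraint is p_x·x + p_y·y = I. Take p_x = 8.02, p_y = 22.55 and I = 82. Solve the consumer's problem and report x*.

x* = 10.2244

Perfect substitutes: compare marginal utility per dollar. 7/p_x vs 3/p_y → 0.8728 vs 0.133.
x gives more utility per dollar, so spend all income on x: x* = I/p_x, y* = 0.
Numerically: x* = 10.2244, y* = 0.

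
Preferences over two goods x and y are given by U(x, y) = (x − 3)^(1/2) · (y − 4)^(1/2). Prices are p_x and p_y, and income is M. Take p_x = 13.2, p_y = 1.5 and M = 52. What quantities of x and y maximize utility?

This is Cobb-Douglas in (x−3, y−4): tangency gives 0.5·p_y·(y−4) = 0.5·p_x·(x−3).
After buying the subsistence bundle (3, 4), a share 0.5 of the remaining income goes to x: x* = 3 + 0.5·(M − 3p_x − 4p_y)/p_x.
Discretionary income = 52 − 3·13.2 − 4·1.5 = 6.4; x* = 3 + 0.5·6.4/13.2 = 3.2424; y* = 4 + 0.5·6.4/1.5 = 6.1333.

x* = 3.2424, y* = 6.1333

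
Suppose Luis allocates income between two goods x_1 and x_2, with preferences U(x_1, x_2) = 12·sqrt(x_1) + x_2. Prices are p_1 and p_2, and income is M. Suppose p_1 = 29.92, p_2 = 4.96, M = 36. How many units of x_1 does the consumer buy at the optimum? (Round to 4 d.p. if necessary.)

x_1* = 0.9893

Set MRS = p_1/p_2: 6·x_1^(−1/2) = p_1/p_2.
Solve: √x_1 = 6·p_2/p_1, so x_1*(p_1,p_2) = (6·p_2/p_1)², and x_2* = (M − p_1·x_1*)/p_2.
Plugging in: x_1* = (6·4.96/29.92)² = 0.9893.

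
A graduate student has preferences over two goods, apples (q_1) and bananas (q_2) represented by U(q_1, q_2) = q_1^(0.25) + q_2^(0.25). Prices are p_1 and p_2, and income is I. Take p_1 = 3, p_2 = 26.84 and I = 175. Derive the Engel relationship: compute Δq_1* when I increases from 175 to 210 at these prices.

Δq_1* = 7.8738

From the CES first-order condition, (q_2/q_1)^(0.75) = p_1/p_2.
Hence q_2/q_1 = (p_1/p_2)^(1/(0.75)), i.e. raised to the 4/3 power.
With the ratio pinned down, the budget gives q_1* = I/(p_1 + p_2·(q_2/q_1)) and q_2* = (q_2/q_1)·q_1*.
Numerically q_2/q_1 = 0.053842, so q_1* = 175/(3 + 26.84·0.053842) = 39.3691.
At I' = 210: q_1* = 47.2429. Change: 47.2429 − 39.3691 = 7.8738.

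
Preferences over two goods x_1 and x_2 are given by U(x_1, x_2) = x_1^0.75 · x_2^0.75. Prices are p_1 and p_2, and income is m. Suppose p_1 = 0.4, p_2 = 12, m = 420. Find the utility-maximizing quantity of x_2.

At p_1=0.4, p_2=12, m=420: x_2* = 0.5·420/12 = 17.5.

x_2* = 17.5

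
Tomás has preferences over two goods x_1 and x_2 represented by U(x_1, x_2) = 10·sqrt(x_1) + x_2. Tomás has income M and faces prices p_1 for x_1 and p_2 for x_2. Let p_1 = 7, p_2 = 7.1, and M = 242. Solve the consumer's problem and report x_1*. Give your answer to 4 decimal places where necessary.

x_1* = 25.7194

Set MRS = p_1/p_2: 5·x_1^(−1/2) = p_1/p_2.
Solve: √x_1 = 5·p_2/p_1, so x_1*(p_1,p_2) = (5·p_2/p_1)², and x_2* = (M − p_1·x_1*)/p_2.
Plugging in: x_1* = (5·7.1/7)² = 25.7194.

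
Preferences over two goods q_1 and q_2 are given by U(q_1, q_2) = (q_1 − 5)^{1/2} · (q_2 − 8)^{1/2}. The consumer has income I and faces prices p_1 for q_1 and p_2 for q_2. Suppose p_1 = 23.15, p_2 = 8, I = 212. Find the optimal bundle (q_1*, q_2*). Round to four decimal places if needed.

q_1* = 5.6965, q_2* = 10.0156

Let q_1' = q_1−5, q_2' = q_2−8. MRS = q_2'/q_1' = p_1/p_2.
Substituting into the budget: q_1* = 5 + 0.5·(I − 5·p_1 − 8·p_2)/p_1, and q_2* = 8 + 0.5·(…)/p_2.
Discretionary income = 212 − 5·23.15 − 8·8 = 32.25; q_1* = 5 + 0.5·32.25/23.15 = 5.6965; q_2* = 8 + 0.5·32.25/8 = 10.0156.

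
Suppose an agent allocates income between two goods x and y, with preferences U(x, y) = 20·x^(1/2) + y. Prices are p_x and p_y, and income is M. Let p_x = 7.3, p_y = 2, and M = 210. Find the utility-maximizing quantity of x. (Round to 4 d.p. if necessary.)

x* = 7.5061

MU_x = 10/√x, MU_y = 1. Tangency: 10/√x = p_x/p_y.
Thus x* = (10·p_y/p_x)² — independent of M — with the rest of income spent on y.
Plugging in: x* = (10·2/7.3)² = 7.5061.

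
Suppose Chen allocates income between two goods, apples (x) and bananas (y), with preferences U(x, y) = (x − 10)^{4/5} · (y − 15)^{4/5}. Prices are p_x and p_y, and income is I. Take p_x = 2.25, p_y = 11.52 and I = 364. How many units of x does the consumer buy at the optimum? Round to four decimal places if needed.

Let x' = x−10, y' = y−15. MRS = y'/x' = p_x/p_y.
Substituting into the budget: x* = 10 + 0.5·(I − 10·p_x − 15·p_y)/p_x, and y* = 15 + 0.5·(…)/p_y.
Discretionary income = 364 − 10·2.25 − 15·11.52 = 168.7; x* = 10 + 0.5·168.7/2.25 = 47.4889.

x* = 47.4889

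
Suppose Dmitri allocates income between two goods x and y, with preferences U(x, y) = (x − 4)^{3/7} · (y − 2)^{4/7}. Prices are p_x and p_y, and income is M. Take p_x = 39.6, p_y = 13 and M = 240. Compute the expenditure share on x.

Discretionary income = 240 − 4·39.6 − 2·13 = 55.6; x* = 4 + 3/7·55.6/39.6 = 4.6017; y* = 2 + 4/7·55.6/13 = 4.444.
Expenditure on x: 39.6·4.6017 = 182.2286; share = 0.7593.

share on x = 0.7593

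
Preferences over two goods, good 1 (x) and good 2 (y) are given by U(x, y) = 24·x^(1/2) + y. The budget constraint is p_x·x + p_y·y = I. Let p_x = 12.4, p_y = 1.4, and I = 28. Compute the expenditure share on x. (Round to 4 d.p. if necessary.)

Set MRS = p_x/p_y: 12·x^(−1/2) = p_x/p_y.
Thus x* = (12·p_y/p_x)² — independent of I — with the rest of income spent on y.
Plugging in: x* = (12·1.4/12.4)² = 1.8356, y* = 3.7419.
Expenditure on x: 12.4·1.8356 = 22.7613; share = 0.8129.

share on x = 0.8129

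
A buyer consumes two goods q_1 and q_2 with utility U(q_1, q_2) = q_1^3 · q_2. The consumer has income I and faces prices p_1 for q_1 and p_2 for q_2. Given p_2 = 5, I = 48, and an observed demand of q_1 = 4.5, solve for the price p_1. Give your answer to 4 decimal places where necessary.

p_1 = 8

MU_q_1/MU_q_2 = (3·q_2)/(q_1); tangency sets this equal to p_1/p_2.
So 3·p_2·q_2 = p_1·q_1; combined with the budget, a share 0.75 of income goes to q_1.
Demand: q_1*(p_1,p_2,I) = 0.75·I/p_1 and q_2* = 0.25·I/p_2.
Set q_1* = 4.5 in the demand function and solve for p_1: p_1 = 8.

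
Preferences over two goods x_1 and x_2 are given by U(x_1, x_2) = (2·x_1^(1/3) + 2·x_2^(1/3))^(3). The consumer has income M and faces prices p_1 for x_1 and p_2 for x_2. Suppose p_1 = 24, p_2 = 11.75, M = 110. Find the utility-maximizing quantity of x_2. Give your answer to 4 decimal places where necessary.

MRS = MU_x_1/MU_x_2 = (x_2/x_1)^(2/3). Set equal to p_1/p_2.
Solve for the ratio: x_2/x_1 = [p_1/p_2]^(1.5).
Substitute x_2 = (x_2/x_1)·x_1 into the budget: x_1* = M/(p_1 + p_2·(x_2/x_1)).
Numerically x_2/x_1 = 2.919175, so x_1* = 110/(24 + 11.75·2.919175) = 1.8868 and x_2* = 2.919175·1.8868 = 5.5078.

x_2* = 5.5078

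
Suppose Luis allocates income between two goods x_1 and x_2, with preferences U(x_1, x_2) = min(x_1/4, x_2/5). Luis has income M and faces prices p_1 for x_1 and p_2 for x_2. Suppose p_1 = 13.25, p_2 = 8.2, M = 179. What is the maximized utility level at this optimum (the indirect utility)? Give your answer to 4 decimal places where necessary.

V = 1.9043

Leontief preferences: the optimum is at the kink where x_1/4 = x_2/5, i.e. x_2 = (5/4)·x_1.
Budget: p_1·x_1 + p_2·(5/4)·x_1 = M, so (4·p_1 + 5·p_2)·x_1 = 4·M.
Demand: x_1*(p_1,p_2,M) = 4·M/(4·p_1 + 5·p_2), x_2* = 5·M/(4·p_1 + 5·p_2).
Here 4·13.25 + 5·8.2 = 94, giving x_1* = 7.617 and x_2* = 9.5213.
Utility at the optimum: U(7.617, 9.5213) = 1.9043.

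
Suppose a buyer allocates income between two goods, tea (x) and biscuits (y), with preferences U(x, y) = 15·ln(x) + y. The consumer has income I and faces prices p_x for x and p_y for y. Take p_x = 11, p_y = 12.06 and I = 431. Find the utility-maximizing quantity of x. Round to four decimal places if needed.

x* = 16.4455

At the given prices: x* = 15·12.06/11 = 16.4455.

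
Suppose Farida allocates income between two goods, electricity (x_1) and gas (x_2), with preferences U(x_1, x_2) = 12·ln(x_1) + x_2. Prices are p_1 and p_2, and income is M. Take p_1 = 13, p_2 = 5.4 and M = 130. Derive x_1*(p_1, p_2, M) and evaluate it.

x_1* = 4.9846

So x_1*(p_1,p_2) = 12·p_2/p_1, independent of income; and x_2* = (M − 12·p_2)/p_2.
At the given prices: x_1* = 12·5.4/13 = 4.9846.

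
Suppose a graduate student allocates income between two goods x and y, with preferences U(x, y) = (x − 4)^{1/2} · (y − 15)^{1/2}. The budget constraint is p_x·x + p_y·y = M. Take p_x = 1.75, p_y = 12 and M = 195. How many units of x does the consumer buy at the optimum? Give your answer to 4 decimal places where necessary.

This is Cobb-Douglas in (x−4, y−15): tangency gives 0.5·p_y·(y−15) = 0.5·p_x·(x−4).
Substituting into the budget: x* = 4 + 0.5·(M − 4·p_x − 15·p_y)/p_x, and y* = 15 + 0.5·(…)/p_y.
Discretionary income = 195 − 4·1.75 − 15·12 = 8; x* = 4 + 0.5·8/1.75 = 6.2857.

x* = 6.2857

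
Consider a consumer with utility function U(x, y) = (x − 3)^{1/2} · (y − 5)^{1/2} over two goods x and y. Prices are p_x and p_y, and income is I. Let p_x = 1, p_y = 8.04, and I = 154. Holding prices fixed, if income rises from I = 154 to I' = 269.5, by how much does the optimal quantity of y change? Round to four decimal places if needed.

Let x' = x−3, y' = y−5. MRS = y'/x' = p_x/p_y.
Substituting into the budget: x* = 3 + 0.5·(I − 3·p_x − 5·p_y)/p_x, and y* = 5 + 0.5·(…)/p_y.
Discretionary income = 154 − 3·1 − 5·8.04 = 110.8; y* = 5 + 0.5·110.8/8.04 = 11.8905.
At I' = 269.5: y* = 19.0734. Change: 19.0734 − 11.8905 = 7.1828.

Δy* = 7.1828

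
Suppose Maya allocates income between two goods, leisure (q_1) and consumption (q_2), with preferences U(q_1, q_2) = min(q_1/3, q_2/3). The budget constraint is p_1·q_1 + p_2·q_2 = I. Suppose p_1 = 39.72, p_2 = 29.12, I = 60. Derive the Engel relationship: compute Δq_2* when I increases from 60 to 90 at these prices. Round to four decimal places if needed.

Leontief preferences: the optimum is at the kink where q_1/3 = q_2/3, i.e. q_2 = q_1.
Budget: p_1·q_1 + p_2·q_1 = I, so (3·p_1 + 3·p_2)·q_1 = 3·I.
Demand: q_1*(p_1,p_2,I) = 3·I/(3·p_1 + 3·p_2), q_2* = 3·I/(3·p_1 + 3·p_2).
Here 3·39.72 + 3·29.12 = 206.52, giving q_2* = 0.8716.
At I' = 90: q_2* = 1.3074. Change: 1.3074 − 0.8716 = 0.4358.

Δq_2* = 0.4358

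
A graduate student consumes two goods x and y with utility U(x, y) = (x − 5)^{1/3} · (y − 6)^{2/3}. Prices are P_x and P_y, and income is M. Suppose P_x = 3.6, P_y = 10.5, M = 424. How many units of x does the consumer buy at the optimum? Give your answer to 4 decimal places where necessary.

x* = 36.7593

This is Cobb-Douglas in (x−5, y−6): tangency gives 1/3·P_y·(y−6) = 2/3·P_x·(x−5).
Substituting into the budget: x* = 5 + 1/3·(M − 5·P_x − 6·P_y)/P_x, and y* = 6 + 2/3·(…)/P_y.
Discretionary income = 424 − 5·3.6 − 6·10.5 = 343; x* = 5 + 1/3·343/3.6 = 36.7593.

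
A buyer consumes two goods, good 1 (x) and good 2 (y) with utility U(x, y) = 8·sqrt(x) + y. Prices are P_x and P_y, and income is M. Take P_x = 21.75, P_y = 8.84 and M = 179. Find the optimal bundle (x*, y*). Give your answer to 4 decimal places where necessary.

Utility is quasi-linear in y; the FOC for x is 4/√x = P_x/P_y.
Solve: √x = 4·P_y/P_x, so x*(P_x,P_y) = (4·P_y/P_x)², and y* = (M − P_x·x*)/P_y.
Plugging in: x* = (4·8.84/21.75)² = 2.6431, y* = 13.7459.

x* = 2.6431, y* = 13.7459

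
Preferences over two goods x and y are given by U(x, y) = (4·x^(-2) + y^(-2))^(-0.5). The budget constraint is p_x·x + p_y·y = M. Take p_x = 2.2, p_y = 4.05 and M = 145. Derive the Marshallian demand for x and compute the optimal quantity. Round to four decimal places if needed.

x* = 33.8648

MU_x ∝ 4·x^(-3), MU_y ∝ y^(-3), so MRS = 4·(y/x)^(3) = p_x/p_y.
Solve for the ratio: y/x = [(1/4)·p_x/p_y]^(1/3).
Substitute y = (y/x)·x into the budget: x* = M/(p_x + p_y·(y/x)).
Numerically y/x = 0.514007, so x* = 145/(2.2 + 4.05·0.514007) = 33.8648.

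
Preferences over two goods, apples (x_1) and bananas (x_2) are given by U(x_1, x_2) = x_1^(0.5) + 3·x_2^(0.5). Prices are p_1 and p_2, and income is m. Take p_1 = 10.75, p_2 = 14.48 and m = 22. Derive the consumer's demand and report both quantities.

MU_x_1 ∝ x_1^(-0.5), MU_x_2 ∝ 3·x_2^(-0.5), so MRS = (1/3)·(x_2/x_1)^(0.5) = p_1/p_2.
Solve for the ratio: x_2/x_1 = [3·p_1/p_2]^(2).
With the ratio pinned down, the budget gives x_1* = m/(p_1 + p_2·(x_2/x_1)) and x_2* = (x_2/x_1)·x_1*.
Numerically x_2/x_1 = 4.960464, so x_1* = 22/(10.75 + 14.48·4.960464) = 0.2664 and x_2* = 4.960464·0.2664 = 1.3215.

x_1* = 0.2664, x_2* = 1.3215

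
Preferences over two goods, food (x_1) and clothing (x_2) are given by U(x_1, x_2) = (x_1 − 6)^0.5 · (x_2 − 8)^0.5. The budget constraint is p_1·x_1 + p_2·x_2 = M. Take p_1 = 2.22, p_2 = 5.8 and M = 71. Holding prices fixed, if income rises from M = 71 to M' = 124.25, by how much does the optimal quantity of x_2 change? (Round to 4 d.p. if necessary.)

Let x_1' = x_1−6, x_2' = x_2−8. MRS = x_2'/x_1' = p_1/p_2.
After buying the subsistence bundle (6, 8), a share 0.5 of the remaining income goes to x_1: x_1* = 6 + 0.5·(M − 6p_1 − 8p_2)/p_1.
Discretionary income = 71 − 6·2.22 − 8·5.8 = 11.28; x_2* = 8 + 0.5·11.28/5.8 = 8.9724.
At M' = 124.25: x_2* = 13.5629. Change: 13.5629 − 8.9724 = 4.5905.

Δx_2* = 4.5905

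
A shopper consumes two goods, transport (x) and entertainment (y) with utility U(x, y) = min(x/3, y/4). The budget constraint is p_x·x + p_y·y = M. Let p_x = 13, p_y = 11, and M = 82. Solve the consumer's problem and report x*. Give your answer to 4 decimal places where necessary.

Demand: x*(p_x,p_y,M) = 3·M/(3·p_x + 4·p_y), y* = 4·M/(3·p_x + 4·p_y).
Here 3·13 + 4·11 = 83, giving x* = 2.9639.

x* = 2.9639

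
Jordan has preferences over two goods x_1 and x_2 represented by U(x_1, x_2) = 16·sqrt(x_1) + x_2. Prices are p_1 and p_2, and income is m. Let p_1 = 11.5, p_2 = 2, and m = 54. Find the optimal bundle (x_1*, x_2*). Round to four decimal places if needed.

Plugging in: x_1* = (8·2/11.5)² = 1.9357, x_2* = 15.8696.

x_1* = 1.9357, x_2* = 15.8696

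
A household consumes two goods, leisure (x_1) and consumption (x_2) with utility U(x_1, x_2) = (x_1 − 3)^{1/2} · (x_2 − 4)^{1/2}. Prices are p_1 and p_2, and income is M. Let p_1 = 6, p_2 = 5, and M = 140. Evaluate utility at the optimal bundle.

Discretionary income = 140 − 3·6 − 4·5 = 102; x_1* = 3 + 0.5·102/6 = 11.5; x_2* = 4 + 0.5·102/5 = 14.2.
Utility at the optimum: U(11.5, 14.2) = 9.3113.

V = 9.3113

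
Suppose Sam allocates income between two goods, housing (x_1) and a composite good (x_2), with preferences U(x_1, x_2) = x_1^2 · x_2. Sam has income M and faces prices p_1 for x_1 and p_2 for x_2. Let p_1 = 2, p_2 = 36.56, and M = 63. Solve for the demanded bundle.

x_1* = 21, x_2* = 0.5744

The MRS is 2·x_2/x_1. Set MRS = p_1/p_2.
Rearranging, p_2·x_2 = (1/2)·p_1·x_1. Substituting into the budget gives p_1·x_1·(1 + (1/2)) = M.
Demand: x_1*(p_1,p_2,M) = 2/3·M/p_1 and x_2* = 1/3·M/p_2.
At p_1=2, p_2=36.56, M=63: x_1* = 2/3·63/2 = 21, x_2* = 0.5744.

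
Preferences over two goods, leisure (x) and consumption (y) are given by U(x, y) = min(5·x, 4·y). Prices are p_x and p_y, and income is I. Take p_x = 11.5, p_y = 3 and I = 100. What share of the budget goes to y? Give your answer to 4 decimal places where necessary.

share on y = 0.2459

Demand: x*(p_x,p_y,I) = 4·I/(4·p_x + 5·p_y), y* = 5·I/(4·p_x + 5·p_y).
Here 4·11.5 + 5·3 = 61, giving x* = 6.5574 and y* = 8.1967.
Expenditure on y: 3·8.1967 = 24.5902; share = 0.2459.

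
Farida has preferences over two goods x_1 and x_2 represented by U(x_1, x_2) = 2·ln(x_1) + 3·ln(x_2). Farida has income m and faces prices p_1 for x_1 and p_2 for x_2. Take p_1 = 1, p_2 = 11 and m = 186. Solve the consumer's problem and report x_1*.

x_1* = 74.4

Tangency: MRS = (2/3)·x_2/x_1 = p_1/p_2.
Rearranging, p_2·x_2 = (3/2)·p_1·x_1. Substituting into the budget gives p_1·x_1·(1 + (3/2)) = m.
Demand: x_1*(p_1,p_2,m) = 0.4·m/p_1 and x_2* = 0.6·m/p_2.
At p_1=1, p_2=11, m=186: x_1* = 0.4·186/1 = 74.4.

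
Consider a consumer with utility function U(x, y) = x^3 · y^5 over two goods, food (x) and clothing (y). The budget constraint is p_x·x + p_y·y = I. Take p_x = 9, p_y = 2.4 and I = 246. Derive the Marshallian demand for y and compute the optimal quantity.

MU_x/MU_y = (3·y)/(5·x); tangency sets this equal to p_x/p_y.
So 3·p_y·y = 5·p_x·x; combined with the budget, a share 0.375 of income goes to x.
Demand: x*(p_x,p_y,I) = 0.375·I/p_x and y* = 0.625·I/p_y.
At p_x=9, p_y=2.4, I=246: y* = 0.625·246/2.4 = 64.0625.

y* = 64.0625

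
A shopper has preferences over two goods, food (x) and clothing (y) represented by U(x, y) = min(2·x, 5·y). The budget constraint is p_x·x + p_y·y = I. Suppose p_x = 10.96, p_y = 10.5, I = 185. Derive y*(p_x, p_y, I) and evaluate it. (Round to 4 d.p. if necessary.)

Leontief preferences: the optimum is at the kink where x/5 = y/2, i.e. y = (2/5)·x.
Budget: p_x·x + p_y·(2/5)·x = I, so (5·p_x + 2·p_y)·x = 5·I.
Demand: x*(p_x,p_y,I) = 5·I/(5·p_x + 2·p_y), y* = 2·I/(5·p_x + 2·p_y).
Here 5·10.96 + 2·10.5 = 75.8, giving y* = 4.8813.

y* = 4.8813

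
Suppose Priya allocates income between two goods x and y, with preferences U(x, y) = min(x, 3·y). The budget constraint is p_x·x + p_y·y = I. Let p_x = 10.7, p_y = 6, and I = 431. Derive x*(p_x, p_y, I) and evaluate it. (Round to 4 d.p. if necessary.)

With perfect complements, no substitution: consume in ratio x:y = 3:1.
Budget: p_x·x + p_y·(1/3)·x = I, so (3·p_x + p_y)·x = 3·I.
Demand: x*(p_x,p_y,I) = 3·I/(3·p_x + p_y), y* = I/(3·p_x + p_y).
Here 3·10.7 + 6 = 38.1, giving x* = 33.937.

x* = 33.937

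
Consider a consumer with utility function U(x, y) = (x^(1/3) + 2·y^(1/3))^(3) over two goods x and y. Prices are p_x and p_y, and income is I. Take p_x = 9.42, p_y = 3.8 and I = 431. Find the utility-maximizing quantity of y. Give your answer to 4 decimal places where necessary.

y* = 92.6223

MRS = MU_x/MU_y = (1/2)·(y/x)^(2/3). Set equal to p_x/p_y.
Solve for the ratio: y/x = [2·p_x/p_y]^(1.5).
With the ratio pinned down, the budget gives x* = I/(p_x + p_y·(y/x)) and y* = (y/x)·x*.
Numerically y/x = 11.039412, so x* = 431/(9.42 + 3.8·11.039412) = 8.3901 and y* = 11.039412·8.3901 = 92.6223.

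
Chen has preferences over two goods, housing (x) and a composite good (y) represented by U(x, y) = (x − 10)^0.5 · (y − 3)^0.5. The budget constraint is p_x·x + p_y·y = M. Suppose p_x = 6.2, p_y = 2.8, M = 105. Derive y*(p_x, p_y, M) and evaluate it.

MRS = (y−3)/(x−10). Tangency with p_x/p_y gives y−3 = (p_x/p_y)·(x−10).
After buying the subsistence bundle (10, 3), a share 0.5 of the remaining income goes to x: x* = 10 + 0.5·(M − 10p_x − 3p_y)/p_x.
Discretionary income = 105 − 10·6.2 − 3·2.8 = 34.6; y* = 3 + 0.5·34.6/2.8 = 9.1786.

y* = 9.1786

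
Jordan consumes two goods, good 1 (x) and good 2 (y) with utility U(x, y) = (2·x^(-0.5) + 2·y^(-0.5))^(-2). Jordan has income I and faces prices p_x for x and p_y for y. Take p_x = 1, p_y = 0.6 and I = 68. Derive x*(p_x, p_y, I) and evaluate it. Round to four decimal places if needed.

From the CES first-order condition, (y/x)^(1.5) = p_x/p_y.
Solve for the ratio: y/x = [p_x/p_y]^(2/3).
Substitute y = (y/x)·x into the budget: x* = I/(p_x + p_y·(y/x)).
Numerically y/x = 1.405721, so x* = 68/(1 + 0.6·1.405721) = 36.8877.

x* = 36.8877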